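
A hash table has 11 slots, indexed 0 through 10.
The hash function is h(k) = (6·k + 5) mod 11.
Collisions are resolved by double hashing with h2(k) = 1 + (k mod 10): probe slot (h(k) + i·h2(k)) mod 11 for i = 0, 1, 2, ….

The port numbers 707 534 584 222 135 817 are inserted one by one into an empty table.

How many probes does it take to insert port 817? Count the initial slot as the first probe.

2

707 hashes to 1; slot 1 is free → place at 1.
534 hashes to 8; slot 8 is free → place at 8.
584 hashes to 0; slot 0 is free → place at 0.
222 hashes to 6; slot 6 is free → place at 6.
135 hashes to 1, h2=6; 1 taken → place at 7.
817 hashes to 1, h2=8; 1 taken → place at 9.
Table: [584, 707, _, _, _, _, 222, 135, 534, 817, _]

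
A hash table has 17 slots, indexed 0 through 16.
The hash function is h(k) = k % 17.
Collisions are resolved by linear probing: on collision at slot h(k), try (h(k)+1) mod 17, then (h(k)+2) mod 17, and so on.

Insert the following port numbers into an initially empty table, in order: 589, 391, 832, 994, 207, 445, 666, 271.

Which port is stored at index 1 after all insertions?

271

589 hashes to 11; slot 11 is free → place at 11.
391 hashes to 0; slot 0 is free → place at 0.
832 hashes to 16; slot 16 is free → place at 16.
994 hashes to 8; slot 8 is free → place at 8.
207 hashes to 3; slot 3 is free → place at 3.
445 hashes to 3; 3 taken → place at 4.
666 hashes to 3; 3,4 taken → place at 5.
271 hashes to 16; 16,0 taken → place at 1.
Table: [391, 271, ., 207, 445, 666, ., ., 994, ., ., 589, ., ., ., ., 832]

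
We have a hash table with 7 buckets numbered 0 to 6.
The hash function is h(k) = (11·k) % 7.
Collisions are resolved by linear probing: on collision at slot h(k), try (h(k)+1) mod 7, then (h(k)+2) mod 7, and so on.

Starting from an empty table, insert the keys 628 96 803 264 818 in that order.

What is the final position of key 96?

Insert 628: h=6, slot 6 empty → index 6.
Insert 96: h=6, slot 6 occupied → index 0.
Insert 803: h=6, slots 6,0 occupied → index 1.
Insert 264: h=6, slots 6,0,1 occupied → index 2.
Insert 818: h=3, slot 3 empty → index 3.
Table: [96, 803, 264, 818, -, -, 628]

0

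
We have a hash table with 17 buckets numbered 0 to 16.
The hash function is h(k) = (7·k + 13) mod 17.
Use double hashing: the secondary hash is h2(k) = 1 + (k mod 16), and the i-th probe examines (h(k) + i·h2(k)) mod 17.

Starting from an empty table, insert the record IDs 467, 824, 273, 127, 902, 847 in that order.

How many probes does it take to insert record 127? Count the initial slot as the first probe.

Insert 467: h=1, slot 1 empty → index 1.
Insert 824: h=1, h2=9, slot 1 occupied → index 10.
Insert 273: h=3, slot 3 empty → index 3.
Insert 127: h=1, h2=16, slot 1 occupied → index 0.
Insert 902: h=3, h2=7, slots 3,10,0 occupied → index 7.
Insert 847: h=9, slot 9 empty → index 9.
Table: [127, 467, -, 273, -, -, -, 902, -, 847, 824, -, -, -, -, -, -]

2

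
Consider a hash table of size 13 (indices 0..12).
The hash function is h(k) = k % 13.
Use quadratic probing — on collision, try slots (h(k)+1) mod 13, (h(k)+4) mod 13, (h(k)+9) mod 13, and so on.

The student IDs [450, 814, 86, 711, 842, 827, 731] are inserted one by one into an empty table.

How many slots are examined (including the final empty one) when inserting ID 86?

3

450: h=8 → slot 8
814: h=8, probe 8,9 → slot 9
86: h=8, probe 8,9,12 → slot 12
711: h=9, probe 9,10 → slot 10
842: h=10, probe 10,11 → slot 11
827: h=8, probe 8,9,12,4 → slot 4
731: h=3 → slot 3
Table: [., ., ., 731, 827, ., ., ., 450, 814, 711, 842, 86]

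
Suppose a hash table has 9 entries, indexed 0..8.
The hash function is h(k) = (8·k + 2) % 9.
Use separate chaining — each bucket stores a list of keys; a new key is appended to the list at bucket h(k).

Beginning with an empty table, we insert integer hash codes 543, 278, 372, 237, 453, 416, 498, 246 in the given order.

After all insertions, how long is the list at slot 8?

Insert 543: h=8, bucket 8 empty → new chain.
Insert 278: h=3, bucket 3 empty → new chain.
Insert 372: h=8, bucket 8 nonempty → append to chain.
Insert 237: h=8, bucket 8 nonempty → append to chain.
Insert 453: h=8, bucket 8 nonempty → append to chain.
Insert 416: h=0, bucket 0 empty → new chain.
Insert 498: h=8, bucket 8 nonempty → append to chain.
Insert 246: h=8, bucket 8 nonempty → append to chain.
Final buckets:
0: 416
1: ∅
2: ∅
3: 278
4: ∅
5: ∅
6: ∅
7: ∅
8: 543 -> 372 -> 237 -> 453 -> 498 -> 246

6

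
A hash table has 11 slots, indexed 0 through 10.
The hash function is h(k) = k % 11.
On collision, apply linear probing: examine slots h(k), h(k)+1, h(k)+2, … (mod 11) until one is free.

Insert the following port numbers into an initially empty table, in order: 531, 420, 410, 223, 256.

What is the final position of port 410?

531 hashes to 3; slot 3 is free → place at 3.
420 hashes to 2; slot 2 is free → place at 2.
410 hashes to 3; 3 taken → place at 4.
223 hashes to 3; 3,4 taken → place at 5.
256 hashes to 3; 3,4,5 taken → place at 6.
Table: [-, -, 420, 531, 410, 223, 256, -, -, -, -]

4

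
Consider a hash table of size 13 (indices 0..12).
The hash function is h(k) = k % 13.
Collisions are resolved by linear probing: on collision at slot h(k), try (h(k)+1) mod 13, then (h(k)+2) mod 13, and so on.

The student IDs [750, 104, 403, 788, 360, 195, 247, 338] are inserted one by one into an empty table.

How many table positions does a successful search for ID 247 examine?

4

750: h=9 → slot 9
104: h=0 → slot 0
403: h=0, probe 0,1 → slot 1
788: h=8 → slot 8
360: h=9, probe 9,10 → slot 10
195: h=0, probe 0,1,2 → slot 2
247: h=0, probe 0,1,2,3 → slot 3
338: h=0, probe 0,1,2,3,4 → slot 4
Table: [104, 403, 195, 247, 338, ∅, ∅, ∅, 788, 750, 360, ∅, ∅]
Lookup 247: h=0, probe 0,1,2,3 → found at 3.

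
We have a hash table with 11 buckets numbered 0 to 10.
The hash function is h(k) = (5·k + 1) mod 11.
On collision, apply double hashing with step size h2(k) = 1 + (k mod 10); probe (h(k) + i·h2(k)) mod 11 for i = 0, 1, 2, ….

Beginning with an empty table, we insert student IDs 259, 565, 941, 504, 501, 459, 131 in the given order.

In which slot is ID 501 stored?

4

259: h=9 → slot 9
565: h=10 → slot 10
941: h=9, h2=2, probe 9,0 → slot 0
504: h=2 → slot 2
501: h=9, h2=2, probe 9,0,2,4 → slot 4
459: h=8 → slot 8
131: h=7 → slot 7
Table: [941, ∅, 504, ∅, 501, ∅, ∅, 131, 459, 259, 565]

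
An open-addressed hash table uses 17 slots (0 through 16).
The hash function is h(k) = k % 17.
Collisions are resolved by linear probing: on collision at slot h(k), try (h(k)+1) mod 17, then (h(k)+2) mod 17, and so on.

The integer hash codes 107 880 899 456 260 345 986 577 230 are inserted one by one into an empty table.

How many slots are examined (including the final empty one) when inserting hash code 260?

2

107: h=5 -> slot 5
880: h=13 -> slot 13
899: h=15 -> slot 15
456: h=14 -> slot 14
260: h=5, probe 5,6 -> slot 6
345: h=5, probe 5,6,7 -> slot 7
986: h=0 -> slot 0
577: h=16 -> slot 16
230: h=9 -> slot 9
Table: [986, ., ., ., ., 107, 260, 345, ., 230, ., ., ., 880, 456, 899, 577]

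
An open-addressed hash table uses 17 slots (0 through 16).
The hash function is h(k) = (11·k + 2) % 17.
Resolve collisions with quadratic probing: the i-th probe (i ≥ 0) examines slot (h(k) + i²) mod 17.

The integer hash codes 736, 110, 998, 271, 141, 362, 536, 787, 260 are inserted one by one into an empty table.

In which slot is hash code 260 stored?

Insert 736: h=6, slot 6 empty => index 6.
Insert 110: h=5, slot 5 empty => index 5.
Insert 998: h=15, slot 15 empty => index 15.
Insert 271: h=8, slot 8 empty => index 8.
Insert 141: h=6, slot 6 occupied => index 7.
Insert 362: h=6, slots 6,7 occupied => index 10.
Insert 536: h=16, slot 16 empty => index 16.
Insert 787: h=6, slots 6,7,10,15,5 occupied => index 14.
Insert 260: h=6, slots 6,7,10,15,5,14,8 occupied => index 4.
Table: [., ., ., ., 260, 110, 736, 141, 271, ., 362, ., ., ., 787, 998, 536]

4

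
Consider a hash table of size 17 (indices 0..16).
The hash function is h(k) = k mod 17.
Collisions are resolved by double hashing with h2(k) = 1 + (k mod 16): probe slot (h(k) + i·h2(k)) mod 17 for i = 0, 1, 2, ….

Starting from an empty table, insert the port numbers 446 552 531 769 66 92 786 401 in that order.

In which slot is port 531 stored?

446 hashes to 4; slot 4 is free => place at 4.
552 hashes to 8; slot 8 is free => place at 8.
531 hashes to 4, h2=4; 4,8 taken => place at 12.
769 hashes to 4, h2=2; 4 taken => place at 6.
66 hashes to 15; slot 15 is free => place at 15.
92 hashes to 7; slot 7 is free => place at 7.
786 hashes to 4, h2=3; 4,7 taken => place at 10.
401 hashes to 10, h2=2; 10,12 taken => place at 14.
Table: [_, _, _, _, 446, _, 769, 92, 552, _, 786, _, 531, _, 401, 66, _]

12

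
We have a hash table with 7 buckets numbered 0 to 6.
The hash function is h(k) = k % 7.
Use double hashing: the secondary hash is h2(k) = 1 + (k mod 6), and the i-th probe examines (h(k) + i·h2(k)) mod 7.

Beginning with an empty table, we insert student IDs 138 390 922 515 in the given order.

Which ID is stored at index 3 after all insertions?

922

Insert 138: h=5, slot 5 empty → index 5.
Insert 390: h=5, h2=1, slot 5 occupied → index 6.
Insert 922: h=5, h2=5, slot 5 occupied → index 3.
Insert 515: h=4, slot 4 empty → index 4.
Table: [., ., ., 922, 515, 138, 390]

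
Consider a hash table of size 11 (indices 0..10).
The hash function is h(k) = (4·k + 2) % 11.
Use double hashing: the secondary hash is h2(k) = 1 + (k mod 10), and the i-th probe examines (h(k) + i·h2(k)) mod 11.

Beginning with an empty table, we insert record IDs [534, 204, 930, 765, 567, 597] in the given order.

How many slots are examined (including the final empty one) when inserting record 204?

2

Insert 534: h=4, slot 4 empty => index 4.
Insert 204: h=4, h2=5, slot 4 occupied => index 9.
Insert 930: h=4, h2=1, slot 4 occupied => index 5.
Insert 765: h=4, h2=6, slot 4 occupied => index 10.
Insert 567: h=4, h2=8, slot 4 occupied => index 1.
Insert 597: h=3, slot 3 empty => index 3.
Table: [., 567, ., 597, 534, 930, ., ., ., 204, 765]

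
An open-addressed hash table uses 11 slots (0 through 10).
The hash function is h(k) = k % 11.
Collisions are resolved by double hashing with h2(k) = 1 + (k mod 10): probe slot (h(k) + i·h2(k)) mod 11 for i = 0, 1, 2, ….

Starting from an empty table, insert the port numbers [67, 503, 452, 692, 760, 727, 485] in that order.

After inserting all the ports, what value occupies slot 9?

727

67 hashes to 1; slot 1 is free -> place at 1.
503 hashes to 8; slot 8 is free -> place at 8.
452 hashes to 1, h2=3; 1 taken -> place at 4.
692 hashes to 10; slot 10 is free -> place at 10.
760 hashes to 1, h2=1; 1 taken -> place at 2.
727 hashes to 1, h2=8; 1 taken -> place at 9.
485 hashes to 1, h2=6; 1 taken -> place at 7.
Table: [., 67, 760, ., 452, ., ., 485, 503, 727, 692]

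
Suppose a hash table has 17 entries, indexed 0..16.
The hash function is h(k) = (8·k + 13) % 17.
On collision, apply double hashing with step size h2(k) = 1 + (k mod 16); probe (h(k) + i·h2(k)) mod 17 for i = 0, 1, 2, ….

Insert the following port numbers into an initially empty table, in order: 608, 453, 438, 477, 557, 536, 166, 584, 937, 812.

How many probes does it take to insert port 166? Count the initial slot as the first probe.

Insert 608: h=15, slot 15 empty -> index 15.
Insert 453: h=16, slot 16 empty -> index 16.
Insert 438: h=15, h2=7, slot 15 occupied -> index 5.
Insert 477: h=4, slot 4 empty -> index 4.
Insert 557: h=15, h2=14, slot 15 occupied -> index 12.
Insert 536: h=0, slot 0 empty -> index 0.
Insert 166: h=15, h2=7, slots 15,5,12 occupied -> index 2.
Insert 584: h=10, slot 10 empty -> index 10.
Insert 937: h=12, h2=10, slots 12,5,15 occupied -> index 8.
Insert 812: h=15, h2=13, slot 15 occupied -> index 11.
Table: [536, —, 166, —, 477, 438, —, —, 937, —, 584, 812, 557, —, —, 608, 453]

4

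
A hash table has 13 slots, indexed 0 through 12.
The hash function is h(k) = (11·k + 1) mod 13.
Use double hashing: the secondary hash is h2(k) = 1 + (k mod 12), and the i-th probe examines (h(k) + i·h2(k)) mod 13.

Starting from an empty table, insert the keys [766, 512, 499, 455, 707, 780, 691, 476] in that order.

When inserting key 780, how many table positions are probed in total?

766 hashes to 3; slot 3 is free => place at 3.
512 hashes to 4; slot 4 is free => place at 4.
499 hashes to 4, h2=8; 4 taken => place at 12.
455 hashes to 1; slot 1 is free => place at 1.
707 hashes to 4, h2=12; 4,3 taken => place at 2.
780 hashes to 1, h2=1; 1,2,3,4 taken => place at 5.
691 hashes to 10; slot 10 is free => place at 10.
476 hashes to 11; slot 11 is free => place at 11.
Table: [—, 455, 707, 766, 512, 780, —, —, —, —, 691, 476, 499]

5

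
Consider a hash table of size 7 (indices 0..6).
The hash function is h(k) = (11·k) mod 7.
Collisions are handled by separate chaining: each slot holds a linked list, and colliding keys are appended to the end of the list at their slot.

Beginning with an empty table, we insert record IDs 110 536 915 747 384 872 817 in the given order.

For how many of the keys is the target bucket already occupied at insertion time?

Insert 110: h=6, bucket 6 empty -> new chain.
Insert 536: h=2, bucket 2 empty -> new chain.
Insert 915: h=6, bucket 6 nonempty -> append to chain.
Insert 747: h=6, bucket 6 nonempty -> append to chain.
Insert 384: h=3, bucket 3 empty -> new chain.
Insert 872: h=2, bucket 2 nonempty -> append to chain.
Insert 817: h=6, bucket 6 nonempty -> append to chain.
Final buckets:
0: —
1: —
2: 536 -> 872
3: 384
4: —
5: —
6: 110 -> 915 -> 747 -> 817

4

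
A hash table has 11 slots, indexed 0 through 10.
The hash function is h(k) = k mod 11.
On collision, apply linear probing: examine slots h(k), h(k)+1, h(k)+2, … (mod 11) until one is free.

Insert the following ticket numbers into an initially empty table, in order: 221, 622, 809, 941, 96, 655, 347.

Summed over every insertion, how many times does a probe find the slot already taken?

221: h=1 -> slot 1
622: h=6 -> slot 6
809: h=6, probe 6,7 -> slot 7
941: h=6, probe 6,7,8 -> slot 8
96: h=8, probe 8,9 -> slot 9
655: h=6, probe 6,7,8,9,10 -> slot 10
347: h=6, probe 6,7,8,9,10,0 -> slot 0
Table: [347, 221, -, -, -, -, 622, 809, 941, 96, 655]

13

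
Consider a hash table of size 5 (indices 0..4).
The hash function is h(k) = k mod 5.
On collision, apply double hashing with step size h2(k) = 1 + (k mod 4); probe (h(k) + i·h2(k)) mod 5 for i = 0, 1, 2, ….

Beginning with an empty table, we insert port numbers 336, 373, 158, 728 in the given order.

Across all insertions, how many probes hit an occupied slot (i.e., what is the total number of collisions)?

336: h=1 => slot 1
373: h=3 => slot 3
158: h=3, h2=3, probe 3,1,4 => slot 4
728: h=3, h2=1, probe 3,4,0 => slot 0
Table: [728, 336, —, 373, 158]

4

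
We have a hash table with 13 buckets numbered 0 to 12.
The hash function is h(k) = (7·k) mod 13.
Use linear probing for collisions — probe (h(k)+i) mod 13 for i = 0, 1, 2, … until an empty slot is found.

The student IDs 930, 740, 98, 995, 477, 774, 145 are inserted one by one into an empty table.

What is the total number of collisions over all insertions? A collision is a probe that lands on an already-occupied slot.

10

930 hashes to 10; slot 10 is free → place at 10.
740 hashes to 6; slot 6 is free → place at 6.
98 hashes to 10; 10 taken → place at 11.
995 hashes to 10; 10,11 taken → place at 12.
477 hashes to 11; 11,12 taken → place at 0.
774 hashes to 10; 10,11,12,0 taken → place at 1.
145 hashes to 1; 1 taken → place at 2.
Table: [477, 774, 145, -, -, -, 740, -, -, -, 930, 98, 995]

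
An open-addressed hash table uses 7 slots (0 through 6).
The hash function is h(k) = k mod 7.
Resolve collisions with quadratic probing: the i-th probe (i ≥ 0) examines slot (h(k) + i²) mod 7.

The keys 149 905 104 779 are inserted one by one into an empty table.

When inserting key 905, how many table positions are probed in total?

149: h=2 → slot 2
905: h=2, probe 2,3 → slot 3
104: h=6 → slot 6
779: h=2, probe 2,3,6,4 → slot 4
Table: [., ., 149, 905, 779, ., 104]

2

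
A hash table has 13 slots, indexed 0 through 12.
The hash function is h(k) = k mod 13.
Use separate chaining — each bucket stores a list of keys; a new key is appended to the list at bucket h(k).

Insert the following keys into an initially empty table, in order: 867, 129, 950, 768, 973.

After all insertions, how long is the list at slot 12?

867 → bucket 9
129 → bucket 12
950 → bucket 1
768 → bucket 1 (collision)
973 → bucket 11
Final buckets:
0: —
1: 950 -> 768
2: —
3: —
4: —
5: —
6: —
7: —
8: —
9: 867
10: —
11: 973
12: 129

1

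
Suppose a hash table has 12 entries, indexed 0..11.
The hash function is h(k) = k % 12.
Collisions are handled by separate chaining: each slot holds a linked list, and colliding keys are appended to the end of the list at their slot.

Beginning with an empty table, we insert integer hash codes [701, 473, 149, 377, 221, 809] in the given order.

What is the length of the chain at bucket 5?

6

Insert 701: h=5, bucket 5 empty -> new chain.
Insert 473: h=5, bucket 5 nonempty -> append to chain.
Insert 149: h=5, bucket 5 nonempty -> append to chain.
Insert 377: h=5, bucket 5 nonempty -> append to chain.
Insert 221: h=5, bucket 5 nonempty -> append to chain.
Insert 809: h=5, bucket 5 nonempty -> append to chain.
Final buckets:
0: .
1: .
2: .
3: .
4: .
5: 701 -> 473 -> 149 -> 377 -> 221 -> 809
6: .
7: .
8: .
9: .
10: .
11: .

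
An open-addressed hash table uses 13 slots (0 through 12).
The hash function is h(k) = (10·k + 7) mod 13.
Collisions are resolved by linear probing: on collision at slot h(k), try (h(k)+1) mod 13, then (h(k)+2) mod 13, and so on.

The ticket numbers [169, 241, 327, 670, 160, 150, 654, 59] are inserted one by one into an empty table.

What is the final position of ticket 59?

3

169: h=7 -> slot 7
241: h=12 -> slot 12
327: h=1 -> slot 1
670: h=12, probe 12,0 -> slot 0
160: h=8 -> slot 8
150: h=12, probe 12,0,1,2 -> slot 2
654: h=8, probe 8,9 -> slot 9
59: h=12, probe 12,0,1,2,3 -> slot 3
Table: [670, 327, 150, 59, ∅, ∅, ∅, 169, 160, 654, ∅, ∅, 241]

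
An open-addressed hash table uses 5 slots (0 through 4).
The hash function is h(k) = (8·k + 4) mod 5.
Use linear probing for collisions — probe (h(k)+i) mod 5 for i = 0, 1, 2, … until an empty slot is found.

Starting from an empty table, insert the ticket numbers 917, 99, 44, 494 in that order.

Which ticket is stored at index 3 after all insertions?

494

Insert 917: h=0, slot 0 empty -> index 0.
Insert 99: h=1, slot 1 empty -> index 1.
Insert 44: h=1, slot 1 occupied -> index 2.
Insert 494: h=1, slots 1,2 occupied -> index 3.
Table: [917, 99, 44, 494, _]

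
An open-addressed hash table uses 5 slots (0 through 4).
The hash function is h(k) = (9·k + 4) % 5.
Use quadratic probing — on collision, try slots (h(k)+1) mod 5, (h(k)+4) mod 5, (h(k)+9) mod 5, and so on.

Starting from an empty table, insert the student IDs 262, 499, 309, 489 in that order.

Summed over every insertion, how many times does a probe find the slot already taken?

262 hashes to 2; slot 2 is free → place at 2.
499 hashes to 0; slot 0 is free → place at 0.
309 hashes to 0; 0 taken → place at 1.
489 hashes to 0; 0,1 taken → place at 4.
Table: [499, 309, 262, ., 489]

3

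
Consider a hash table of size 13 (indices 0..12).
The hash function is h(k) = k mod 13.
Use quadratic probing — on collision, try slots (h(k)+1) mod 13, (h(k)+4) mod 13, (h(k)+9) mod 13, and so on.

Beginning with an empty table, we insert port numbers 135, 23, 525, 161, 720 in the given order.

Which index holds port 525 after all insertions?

Insert 135: h=5, slot 5 empty → index 5.
Insert 23: h=10, slot 10 empty → index 10.
Insert 525: h=5, slot 5 occupied → index 6.
Insert 161: h=5, slots 5,6 occupied → index 9.
Insert 720: h=5, slots 5,6,9 occupied → index 1.
Table: [-, 720, -, -, -, 135, 525, -, -, 161, 23, -, -]

6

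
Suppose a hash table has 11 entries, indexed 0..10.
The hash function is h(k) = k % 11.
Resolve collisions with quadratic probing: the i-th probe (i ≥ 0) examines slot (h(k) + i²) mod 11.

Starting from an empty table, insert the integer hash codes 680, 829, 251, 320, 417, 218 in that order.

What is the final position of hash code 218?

680 hashes to 9; slot 9 is free -> place at 9.
829 hashes to 4; slot 4 is free -> place at 4.
251 hashes to 9; 9 taken -> place at 10.
320 hashes to 1; slot 1 is free -> place at 1.
417 hashes to 10; 10 taken -> place at 0.
218 hashes to 9; 9,10 taken -> place at 2.
Table: [417, 320, 218, -, 829, -, -, -, -, 680, 251]

2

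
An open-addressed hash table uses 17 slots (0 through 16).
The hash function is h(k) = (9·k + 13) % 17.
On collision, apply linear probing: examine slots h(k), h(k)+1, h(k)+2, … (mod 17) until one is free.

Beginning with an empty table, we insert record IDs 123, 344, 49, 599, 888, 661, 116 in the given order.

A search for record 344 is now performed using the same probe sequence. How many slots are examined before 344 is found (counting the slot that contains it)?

2

123 hashes to 15; slot 15 is free -> place at 15.
344 hashes to 15; 15 taken -> place at 16.
49 hashes to 12; slot 12 is free -> place at 12.
599 hashes to 15; 15,16 taken -> place at 0.
888 hashes to 15; 15,16,0 taken -> place at 1.
661 hashes to 12; 12 taken -> place at 13.
116 hashes to 3; slot 3 is free -> place at 3.
Table: [599, 888, —, 116, —, —, —, —, —, —, —, —, 49, 661, —, 123, 344]
Lookup 344: h=15, probe 15,16 → found at 16.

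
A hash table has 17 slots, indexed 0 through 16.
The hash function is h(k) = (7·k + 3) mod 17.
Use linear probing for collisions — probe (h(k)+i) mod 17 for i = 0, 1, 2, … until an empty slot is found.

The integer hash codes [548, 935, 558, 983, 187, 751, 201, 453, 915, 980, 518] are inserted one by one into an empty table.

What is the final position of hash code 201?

548 hashes to 14; slot 14 is free → place at 14.
935 hashes to 3; slot 3 is free → place at 3.
558 hashes to 16; slot 16 is free → place at 16.
983 hashes to 16; 16 taken → place at 0.
187 hashes to 3; 3 taken → place at 4.
751 hashes to 7; slot 7 is free → place at 7.
201 hashes to 16; 16,0 taken → place at 1.
453 hashes to 12; slot 12 is free → place at 12.
915 hashes to 16; 16,0,1 taken → place at 2.
980 hashes to 12; 12 taken → place at 13.
518 hashes to 8; slot 8 is free → place at 8.
Table: [983, 201, 915, 935, 187, -, -, 751, 518, -, -, -, 453, 980, 548, -, 558]

1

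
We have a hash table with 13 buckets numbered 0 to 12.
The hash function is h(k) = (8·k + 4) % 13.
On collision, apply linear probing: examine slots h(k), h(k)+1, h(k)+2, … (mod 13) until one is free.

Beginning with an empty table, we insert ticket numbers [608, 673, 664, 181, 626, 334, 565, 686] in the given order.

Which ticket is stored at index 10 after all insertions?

608: h=6 => slot 6
673: h=6, probe 6,7 => slot 7
664: h=12 => slot 12
181: h=9 => slot 9
626: h=7, probe 7,8 => slot 8
334: h=11 => slot 11
565: h=0 => slot 0
686: h=6, probe 6,7,8,9,10 => slot 10
Table: [565, ∅, ∅, ∅, ∅, ∅, 608, 673, 626, 181, 686, 334, 664]

686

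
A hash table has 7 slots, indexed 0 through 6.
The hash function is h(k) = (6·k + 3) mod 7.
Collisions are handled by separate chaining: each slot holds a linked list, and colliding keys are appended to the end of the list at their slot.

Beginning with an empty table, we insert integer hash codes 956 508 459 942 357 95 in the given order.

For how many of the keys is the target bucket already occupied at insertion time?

4

956 -> bucket 6
508 -> bucket 6 (collision)
459 -> bucket 6 (collision)
942 -> bucket 6 (collision)
357 -> bucket 3
95 -> bucket 6 (collision)
Final buckets:
0: .
1: .
2: .
3: 357
4: .
5: .
6: 956 -> 508 -> 459 -> 942 -> 95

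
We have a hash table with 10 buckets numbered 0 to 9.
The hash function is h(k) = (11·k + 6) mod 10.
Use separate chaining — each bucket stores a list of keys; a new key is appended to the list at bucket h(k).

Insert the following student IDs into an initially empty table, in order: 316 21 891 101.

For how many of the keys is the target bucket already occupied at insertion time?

Insert 316: h=2, bucket 2 empty -> new chain.
Insert 21: h=7, bucket 7 empty -> new chain.
Insert 891: h=7, bucket 7 nonempty -> append to chain.
Insert 101: h=7, bucket 7 nonempty -> append to chain.
Final buckets:
0: ∅
1: ∅
2: 316
3: ∅
4: ∅
5: ∅
6: ∅
7: 21 -> 891 -> 101
8: ∅
9: ∅

2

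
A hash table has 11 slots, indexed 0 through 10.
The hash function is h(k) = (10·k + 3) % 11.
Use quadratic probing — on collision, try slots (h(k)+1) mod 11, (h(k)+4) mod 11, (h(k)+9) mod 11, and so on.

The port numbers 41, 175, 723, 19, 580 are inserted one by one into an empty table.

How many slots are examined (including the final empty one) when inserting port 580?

5

41: h=6 => slot 6
175: h=4 => slot 4
723: h=6, probe 6,7 => slot 7
19: h=6, probe 6,7,10 => slot 10
580: h=6, probe 6,7,10,4,0 => slot 0
Table: [580, ∅, ∅, ∅, 175, ∅, 41, 723, ∅, ∅, 19]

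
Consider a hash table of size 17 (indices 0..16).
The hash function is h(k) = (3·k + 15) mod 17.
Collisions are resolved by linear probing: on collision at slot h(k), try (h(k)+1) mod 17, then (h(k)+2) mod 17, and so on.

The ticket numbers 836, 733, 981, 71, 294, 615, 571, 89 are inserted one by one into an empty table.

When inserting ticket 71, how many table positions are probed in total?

2

Insert 836: h=7, slot 7 empty => index 7.
Insert 733: h=4, slot 4 empty => index 4.
Insert 981: h=0, slot 0 empty => index 0.
Insert 71: h=7, slot 7 occupied => index 8.
Insert 294: h=13, slot 13 empty => index 13.
Insert 615: h=7, slots 7,8 occupied => index 9.
Insert 571: h=11, slot 11 empty => index 11.
Insert 89: h=10, slot 10 empty => index 10.
Table: [981, ∅, ∅, ∅, 733, ∅, ∅, 836, 71, 615, 89, 571, ∅, 294, ∅, ∅, ∅]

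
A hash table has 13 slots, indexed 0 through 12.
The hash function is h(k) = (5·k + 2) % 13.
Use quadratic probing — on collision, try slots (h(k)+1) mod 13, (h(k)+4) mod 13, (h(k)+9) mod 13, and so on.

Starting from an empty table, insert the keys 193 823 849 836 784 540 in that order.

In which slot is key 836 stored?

0

193: h=5 -> slot 5
823: h=9 -> slot 9
849: h=9, probe 9,10 -> slot 10
836: h=9, probe 9,10,0 -> slot 0
784: h=9, probe 9,10,0,5,12 -> slot 12
540: h=11 -> slot 11
Table: [836, _, _, _, _, 193, _, _, _, 823, 849, 540, 784]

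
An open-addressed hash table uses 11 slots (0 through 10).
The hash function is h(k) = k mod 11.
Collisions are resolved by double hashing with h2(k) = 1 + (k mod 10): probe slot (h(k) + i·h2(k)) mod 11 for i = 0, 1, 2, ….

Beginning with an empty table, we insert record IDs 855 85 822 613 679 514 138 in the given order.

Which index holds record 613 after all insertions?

855: h=8 -> slot 8
85: h=8, h2=6, probe 8,3 -> slot 3
822: h=8, h2=3, probe 8,0 -> slot 0
613: h=8, h2=4, probe 8,1 -> slot 1
679: h=8, h2=10, probe 8,7 -> slot 7
514: h=8, h2=5, probe 8,2 -> slot 2
138: h=6 -> slot 6
Table: [822, 613, 514, 85, ∅, ∅, 138, 679, 855, ∅, ∅]

1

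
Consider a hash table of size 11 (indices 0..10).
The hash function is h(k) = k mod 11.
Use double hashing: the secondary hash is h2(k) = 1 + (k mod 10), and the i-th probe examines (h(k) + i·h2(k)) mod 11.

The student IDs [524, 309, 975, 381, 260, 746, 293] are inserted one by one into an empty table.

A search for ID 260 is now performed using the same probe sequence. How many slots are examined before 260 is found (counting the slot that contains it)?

2

524 hashes to 7; slot 7 is free => place at 7.
309 hashes to 1; slot 1 is free => place at 1.
975 hashes to 7, h2=6; 7 taken => place at 2.
381 hashes to 7, h2=2; 7 taken => place at 9.
260 hashes to 7, h2=1; 7 taken => place at 8.
746 hashes to 9, h2=7; 9 taken => place at 5.
293 hashes to 7, h2=4; 7 taken => place at 0.
Table: [293, 309, 975, ., ., 746, ., 524, 260, 381, .]
Lookup 260: h=7, h2=1, probe 7,8 → found at 8.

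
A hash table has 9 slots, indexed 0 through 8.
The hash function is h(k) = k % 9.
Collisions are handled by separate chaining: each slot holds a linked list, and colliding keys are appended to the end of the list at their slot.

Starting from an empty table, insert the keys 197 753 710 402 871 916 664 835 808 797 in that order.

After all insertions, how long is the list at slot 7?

5

Insert 197: h=8, bucket 8 empty -> new chain.
Insert 753: h=6, bucket 6 empty -> new chain.
Insert 710: h=8, bucket 8 nonempty -> append to chain.
Insert 402: h=6, bucket 6 nonempty -> append to chain.
Insert 871: h=7, bucket 7 empty -> new chain.
Insert 916: h=7, bucket 7 nonempty -> append to chain.
Insert 664: h=7, bucket 7 nonempty -> append to chain.
Insert 835: h=7, bucket 7 nonempty -> append to chain.
Insert 808: h=7, bucket 7 nonempty -> append to chain.
Insert 797: h=5, bucket 5 empty -> new chain.
Final buckets:
0: _
1: _
2: _
3: _
4: _
5: 797
6: 753 -> 402
7: 871 -> 916 -> 664 -> 835 -> 808
8: 197 -> 710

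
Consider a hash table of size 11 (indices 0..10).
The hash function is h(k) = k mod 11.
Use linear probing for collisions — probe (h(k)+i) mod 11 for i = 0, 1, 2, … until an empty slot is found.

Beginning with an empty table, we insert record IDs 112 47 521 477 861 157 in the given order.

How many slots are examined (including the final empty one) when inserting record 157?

Insert 112: h=2, slot 2 empty => index 2.
Insert 47: h=3, slot 3 empty => index 3.
Insert 521: h=4, slot 4 empty => index 4.
Insert 477: h=4, slot 4 occupied => index 5.
Insert 861: h=3, slots 3,4,5 occupied => index 6.
Insert 157: h=3, slots 3,4,5,6 occupied => index 7.
Table: [-, -, 112, 47, 521, 477, 861, 157, -, -, -]

5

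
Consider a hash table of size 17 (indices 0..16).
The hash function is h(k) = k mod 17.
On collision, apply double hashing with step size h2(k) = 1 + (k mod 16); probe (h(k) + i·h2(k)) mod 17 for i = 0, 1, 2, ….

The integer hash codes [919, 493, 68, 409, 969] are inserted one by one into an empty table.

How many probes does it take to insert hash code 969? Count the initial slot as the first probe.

919: h=1 -> slot 1
493: h=0 -> slot 0
68: h=0, h2=5, probe 0,5 -> slot 5
409: h=1, h2=10, probe 1,11 -> slot 11
969: h=0, h2=10, probe 0,10 -> slot 10
Table: [493, 919, -, -, -, 68, -, -, -, -, 969, 409, -, -, -, -, -]

2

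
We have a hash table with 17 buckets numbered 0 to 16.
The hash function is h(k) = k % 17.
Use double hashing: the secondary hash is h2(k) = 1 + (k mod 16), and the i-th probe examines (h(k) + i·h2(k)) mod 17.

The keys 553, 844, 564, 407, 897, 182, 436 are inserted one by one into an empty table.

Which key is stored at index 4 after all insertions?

436

553 hashes to 9; slot 9 is free -> place at 9.
844 hashes to 11; slot 11 is free -> place at 11.
564 hashes to 3; slot 3 is free -> place at 3.
407 hashes to 16; slot 16 is free -> place at 16.
897 hashes to 13; slot 13 is free -> place at 13.
182 hashes to 12; slot 12 is free -> place at 12.
436 hashes to 11, h2=5; 11,16 taken -> place at 4.
Table: [., ., ., 564, 436, ., ., ., ., 553, ., 844, 182, 897, ., ., 407]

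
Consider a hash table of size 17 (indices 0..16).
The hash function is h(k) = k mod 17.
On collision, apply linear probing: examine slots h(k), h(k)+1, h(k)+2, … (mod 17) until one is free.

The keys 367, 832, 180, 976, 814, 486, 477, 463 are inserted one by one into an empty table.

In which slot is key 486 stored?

Insert 367: h=10, slot 10 empty -> index 10.
Insert 832: h=16, slot 16 empty -> index 16.
Insert 180: h=10, slot 10 occupied -> index 11.
Insert 976: h=7, slot 7 empty -> index 7.
Insert 814: h=15, slot 15 empty -> index 15.
Insert 486: h=10, slots 10,11 occupied -> index 12.
Insert 477: h=1, slot 1 empty -> index 1.
Insert 463: h=4, slot 4 empty -> index 4.
Table: [—, 477, —, —, 463, —, —, 976, —, —, 367, 180, 486, —, —, 814, 832]

12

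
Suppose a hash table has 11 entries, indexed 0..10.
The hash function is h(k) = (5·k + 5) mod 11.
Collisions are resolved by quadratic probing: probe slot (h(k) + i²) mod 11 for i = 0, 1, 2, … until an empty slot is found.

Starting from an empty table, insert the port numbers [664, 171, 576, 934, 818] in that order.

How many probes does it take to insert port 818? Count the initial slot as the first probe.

Insert 664: h=3, slot 3 empty → index 3.
Insert 171: h=2, slot 2 empty → index 2.
Insert 576: h=3, slot 3 occupied → index 4.
Insert 934: h=0, slot 0 empty → index 0.
Insert 818: h=3, slots 3,4 occupied → index 7.
Table: [934, ., 171, 664, 576, ., ., 818, ., ., .]

3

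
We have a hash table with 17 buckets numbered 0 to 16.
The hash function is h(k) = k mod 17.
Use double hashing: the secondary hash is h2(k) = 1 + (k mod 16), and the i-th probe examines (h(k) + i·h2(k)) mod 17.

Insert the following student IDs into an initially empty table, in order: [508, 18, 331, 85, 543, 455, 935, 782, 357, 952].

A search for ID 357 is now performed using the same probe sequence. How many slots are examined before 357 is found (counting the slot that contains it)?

508 hashes to 15; slot 15 is free => place at 15.
18 hashes to 1; slot 1 is free => place at 1.
331 hashes to 8; slot 8 is free => place at 8.
85 hashes to 0; slot 0 is free => place at 0.
543 hashes to 16; slot 16 is free => place at 16.
455 hashes to 13; slot 13 is free => place at 13.
935 hashes to 0, h2=8; 0,8,16 taken => place at 7.
782 hashes to 0, h2=15; 0,15,13 taken => place at 11.
357 hashes to 0, h2=6; 0 taken => place at 6.
952 hashes to 0, h2=9; 0 taken => place at 9.
Table: [85, 18, -, -, -, -, 357, 935, 331, 952, -, 782, -, 455, -, 508, 543]
Lookup 357: h=0, h2=6, probe 0,6 → found at 6.

2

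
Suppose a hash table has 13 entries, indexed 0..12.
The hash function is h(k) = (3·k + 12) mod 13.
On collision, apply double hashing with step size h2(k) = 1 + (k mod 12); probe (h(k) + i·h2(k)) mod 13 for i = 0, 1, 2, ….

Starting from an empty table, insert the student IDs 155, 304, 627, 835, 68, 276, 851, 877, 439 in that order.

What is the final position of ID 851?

Insert 155: h=9, slot 9 empty => index 9.
Insert 304: h=1, slot 1 empty => index 1.
Insert 627: h=8, slot 8 empty => index 8.
Insert 835: h=8, h2=8, slot 8 occupied => index 3.
Insert 68: h=8, h2=9, slot 8 occupied => index 4.
Insert 276: h=8, h2=1, slots 8,9 occupied => index 10.
Insert 851: h=4, h2=12, slots 4,3 occupied => index 2.
Insert 877: h=4, h2=2, slot 4 occupied => index 6.
Insert 439: h=3, h2=8, slot 3 occupied => index 11.
Table: [., 304, 851, 835, 68, ., 877, ., 627, 155, 276, 439, .]

2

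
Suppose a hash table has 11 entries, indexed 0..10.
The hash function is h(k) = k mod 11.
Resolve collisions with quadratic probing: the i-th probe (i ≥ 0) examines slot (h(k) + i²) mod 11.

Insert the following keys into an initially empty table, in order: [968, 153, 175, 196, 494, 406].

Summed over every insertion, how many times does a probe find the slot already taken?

968 hashes to 0; slot 0 is free → place at 0.
153 hashes to 10; slot 10 is free → place at 10.
175 hashes to 10; 10,0 taken → place at 3.
196 hashes to 9; slot 9 is free → place at 9.
494 hashes to 10; 10,0,3 taken → place at 8.
406 hashes to 10; 10,0,3,8 taken → place at 4.
Table: [968, _, _, 175, 406, _, _, _, 494, 196, 153]

9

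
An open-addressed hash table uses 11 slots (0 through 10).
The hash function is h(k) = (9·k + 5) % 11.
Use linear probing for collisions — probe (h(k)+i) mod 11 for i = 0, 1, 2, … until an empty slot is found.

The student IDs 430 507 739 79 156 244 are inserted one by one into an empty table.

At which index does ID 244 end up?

Insert 430: h=3, slot 3 empty => index 3.
Insert 507: h=3, slot 3 occupied => index 4.
Insert 739: h=1, slot 1 empty => index 1.
Insert 79: h=1, slot 1 occupied => index 2.
Insert 156: h=1, slots 1,2,3,4 occupied => index 5.
Insert 244: h=1, slots 1,2,3,4,5 occupied => index 6.
Table: [_, 739, 79, 430, 507, 156, 244, _, _, _, _]

6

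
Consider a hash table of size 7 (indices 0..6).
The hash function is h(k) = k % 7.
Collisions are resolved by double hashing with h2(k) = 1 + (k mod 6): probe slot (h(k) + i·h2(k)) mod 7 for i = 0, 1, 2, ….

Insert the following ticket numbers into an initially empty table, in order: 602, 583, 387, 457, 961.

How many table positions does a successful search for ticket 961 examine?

4

Insert 602: h=0, slot 0 empty => index 0.
Insert 583: h=2, slot 2 empty => index 2.
Insert 387: h=2, h2=4, slot 2 occupied => index 6.
Insert 457: h=2, h2=2, slot 2 occupied => index 4.
Insert 961: h=2, h2=2, slots 2,4,6 occupied => index 1.
Table: [602, 961, 583, _, 457, _, 387]
Lookup 961: h=2, h2=2, probe 2,4,6,1 → found at 1.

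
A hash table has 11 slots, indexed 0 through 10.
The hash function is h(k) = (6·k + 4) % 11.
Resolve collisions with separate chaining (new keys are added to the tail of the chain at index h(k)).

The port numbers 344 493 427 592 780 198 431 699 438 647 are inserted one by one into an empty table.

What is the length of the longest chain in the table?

Insert 344: h=0, bucket 0 empty -> new chain.
Insert 493: h=3, bucket 3 empty -> new chain.
Insert 427: h=3, bucket 3 nonempty -> append to chain.
Insert 592: h=3, bucket 3 nonempty -> append to chain.
Insert 780: h=9, bucket 9 empty -> new chain.
Insert 198: h=4, bucket 4 empty -> new chain.
Insert 431: h=5, bucket 5 empty -> new chain.
Insert 699: h=7, bucket 7 empty -> new chain.
Insert 438: h=3, bucket 3 nonempty -> append to chain.
Insert 647: h=3, bucket 3 nonempty -> append to chain.
Final buckets:
0: 344
1: .
2: .
3: 493 -> 427 -> 592 -> 438 -> 647
4: 198
5: 431
6: .
7: 699
8: .
9: 780
10: .

5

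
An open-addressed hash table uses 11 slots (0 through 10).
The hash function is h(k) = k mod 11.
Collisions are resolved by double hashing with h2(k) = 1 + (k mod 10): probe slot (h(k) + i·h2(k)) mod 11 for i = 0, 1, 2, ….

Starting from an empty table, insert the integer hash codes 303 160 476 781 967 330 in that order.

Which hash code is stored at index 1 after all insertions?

303 hashes to 6; slot 6 is free → place at 6.
160 hashes to 6, h2=1; 6 taken → place at 7.
476 hashes to 3; slot 3 is free → place at 3.
781 hashes to 0; slot 0 is free → place at 0.
967 hashes to 10; slot 10 is free → place at 10.
330 hashes to 0, h2=1; 0 taken → place at 1.
Table: [781, 330, -, 476, -, -, 303, 160, -, -, 967]

330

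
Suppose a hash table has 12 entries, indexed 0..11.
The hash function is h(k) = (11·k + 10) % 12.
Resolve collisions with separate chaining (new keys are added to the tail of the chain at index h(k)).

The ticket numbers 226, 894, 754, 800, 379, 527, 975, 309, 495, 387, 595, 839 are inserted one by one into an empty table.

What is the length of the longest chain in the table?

226 → bucket 0
894 → bucket 4
754 → bucket 0 (collision)
800 → bucket 2
379 → bucket 3
527 → bucket 11
975 → bucket 7
309 → bucket 1
495 → bucket 7 (collision)
387 → bucket 7 (collision)
595 → bucket 3 (collision)
839 → bucket 11 (collision)
Final buckets:
0: 226 -> 754
1: 309
2: 800
3: 379 -> 595
4: 894
5: .
6: .
7: 975 -> 495 -> 387
8: .
9: .
10: .
11: 527 -> 839

3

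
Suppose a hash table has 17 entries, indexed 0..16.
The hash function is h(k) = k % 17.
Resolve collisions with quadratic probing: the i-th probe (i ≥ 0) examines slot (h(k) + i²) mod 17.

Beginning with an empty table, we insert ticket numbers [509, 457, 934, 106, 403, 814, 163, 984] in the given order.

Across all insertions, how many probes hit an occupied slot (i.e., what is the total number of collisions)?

6

509: h=16 -> slot 16
457: h=15 -> slot 15
934: h=16, probe 16,0 -> slot 0
106: h=4 -> slot 4
403: h=12 -> slot 12
814: h=15, probe 15,16,2 -> slot 2
163: h=10 -> slot 10
984: h=15, probe 15,16,2,7 -> slot 7
Table: [934, -, 814, -, 106, -, -, 984, -, -, 163, -, 403, -, -, 457, 509]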